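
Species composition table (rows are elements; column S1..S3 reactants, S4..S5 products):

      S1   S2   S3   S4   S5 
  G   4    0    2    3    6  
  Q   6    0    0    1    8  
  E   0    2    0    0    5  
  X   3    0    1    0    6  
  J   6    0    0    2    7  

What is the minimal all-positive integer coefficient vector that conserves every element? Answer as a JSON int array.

Coefficients: [3, 5, 3, 2, 2]

G: 3·4+5·0+3·2 = 18 | 2·3+2·6 = 18
Q: 3·6+5·0+3·0 = 18 | 2·1+2·8 = 18
E: 3·0+5·2+3·0 = 10 | 2·0+2·5 = 10
X: 3·3+5·0+3·1 = 12 | 2·0+2·6 = 12
J: 3·6+5·0+3·0 = 18 | 2·2+2·7 = 18
gcd(3,5,3,2,2) = 1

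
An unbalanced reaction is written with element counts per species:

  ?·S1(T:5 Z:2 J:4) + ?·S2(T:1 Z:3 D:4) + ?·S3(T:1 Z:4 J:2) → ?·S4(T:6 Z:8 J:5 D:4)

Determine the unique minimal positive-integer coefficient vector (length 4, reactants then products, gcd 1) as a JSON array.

Coefficients: [5, 6, 5, 6]

T: 5·5+6·1+5·1 = 36 | 6·6 = 36
Z: 5·2+6·3+5·4 = 48 | 6·8 = 48
J: 5·4+6·0+5·2 = 30 | 6·5 = 30
D: 5·0+6·4+5·0 = 24 | 6·4 = 24
gcd(5,6,5,6) = 1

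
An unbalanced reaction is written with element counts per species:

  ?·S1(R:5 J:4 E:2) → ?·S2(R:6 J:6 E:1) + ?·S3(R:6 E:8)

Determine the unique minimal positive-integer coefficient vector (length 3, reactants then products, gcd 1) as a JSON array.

Coefficients: [6, 4, 1]

R: 6·5 = 30 | 4·6+1·6 = 30
J: 6·4 = 24 | 4·6+1·0 = 24
E: 6·2 = 12 | 4·1+1·8 = 12
gcd(6,4,1) = 1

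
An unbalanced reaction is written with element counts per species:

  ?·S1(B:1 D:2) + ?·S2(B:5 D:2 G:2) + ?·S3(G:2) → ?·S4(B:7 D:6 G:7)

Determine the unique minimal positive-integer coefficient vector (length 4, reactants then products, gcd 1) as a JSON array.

Coefficients: [4, 2, 5, 2]

B: 4·1+2·5+5·0 = 14 | 2·7 = 14
D: 4·2+2·2+5·0 = 12 | 2·6 = 12
G: 4·0+2·2+5·2 = 14 | 2·7 = 14
gcd(4,2,5,2) = 1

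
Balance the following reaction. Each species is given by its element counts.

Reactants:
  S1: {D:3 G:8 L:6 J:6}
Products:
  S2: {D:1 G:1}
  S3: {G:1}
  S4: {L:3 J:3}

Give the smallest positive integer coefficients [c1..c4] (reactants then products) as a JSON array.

D: 1·3 = 3 | 3·1+5·0+2·0 = 3
G: 1·8 = 8 | 3·1+5·1+2·0 = 8
L: 1·6 = 6 | 3·0+5·0+2·3 = 6
J: 1·6 = 6 | 3·0+5·0+2·3 = 6
gcd(1,3,5,2) = 1

Coefficients: [1, 3, 5, 2]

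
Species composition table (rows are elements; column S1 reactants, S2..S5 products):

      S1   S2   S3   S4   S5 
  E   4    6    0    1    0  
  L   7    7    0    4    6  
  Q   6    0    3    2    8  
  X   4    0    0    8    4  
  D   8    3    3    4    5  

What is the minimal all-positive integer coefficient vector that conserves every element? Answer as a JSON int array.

E: 5·4 = 20 | 3·6+6·0+2·1+1·0 = 20
L: 5·7 = 35 | 3·7+6·0+2·4+1·6 = 35
Q: 5·6 = 30 | 3·0+6·3+2·2+1·8 = 30
X: 5·4 = 20 | 3·0+6·0+2·8+1·4 = 20
D: 5·8 = 40 | 3·3+6·3+2·4+1·5 = 40
gcd(5,3,6,2,1) = 1

Coefficients: [5, 3, 6, 2, 1]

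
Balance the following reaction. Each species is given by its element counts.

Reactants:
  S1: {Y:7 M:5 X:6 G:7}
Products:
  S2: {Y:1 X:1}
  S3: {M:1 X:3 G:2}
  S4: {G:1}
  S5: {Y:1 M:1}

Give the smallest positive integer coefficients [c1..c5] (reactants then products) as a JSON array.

Y: 1·7 = 7 | 3·1+1·0+5·0+4·1 = 7
M: 1·5 = 5 | 3·0+1·1+5·0+4·1 = 5
X: 1·6 = 6 | 3·1+1·3+5·0+4·0 = 6
G: 1·7 = 7 | 3·0+1·2+5·1+4·0 = 7
gcd(1,3,1,5,4) = 1

Coefficients: [1, 3, 1, 5, 4]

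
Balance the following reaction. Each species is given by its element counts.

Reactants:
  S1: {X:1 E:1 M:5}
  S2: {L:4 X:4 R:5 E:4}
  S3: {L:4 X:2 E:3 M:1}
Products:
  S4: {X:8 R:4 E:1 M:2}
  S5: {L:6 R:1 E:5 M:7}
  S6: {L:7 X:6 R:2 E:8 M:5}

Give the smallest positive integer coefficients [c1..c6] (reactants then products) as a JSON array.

L: 6·0+3·4+5·4 = 32 | 2·0+3·6+2·7 = 32
X: 6·1+3·4+5·2 = 28 | 2·8+3·0+2·6 = 28
R: 6·0+3·5+5·0 = 15 | 2·4+3·1+2·2 = 15
E: 6·1+3·4+5·3 = 33 | 2·1+3·5+2·8 = 33
M: 6·5+3·0+5·1 = 35 | 2·2+3·7+2·5 = 35
gcd(6,3,5,2,3,2) = 1

Coefficients: [6, 3, 5, 2, 3, 2]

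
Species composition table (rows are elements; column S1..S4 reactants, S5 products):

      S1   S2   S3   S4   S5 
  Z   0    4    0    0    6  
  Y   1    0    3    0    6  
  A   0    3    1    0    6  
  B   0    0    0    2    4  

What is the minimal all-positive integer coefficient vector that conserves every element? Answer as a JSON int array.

Coefficients: [3, 3, 3, 4, 2]

Z: 3·0+3·4+3·0+4·0 = 12 | 2·6 = 12
Y: 3·1+3·0+3·3+4·0 = 12 | 2·6 = 12
A: 3·0+3·3+3·1+4·0 = 12 | 2·6 = 12
B: 3·0+3·0+3·0+4·2 = 8 | 2·4 = 8
gcd(3,3,3,4,2) = 1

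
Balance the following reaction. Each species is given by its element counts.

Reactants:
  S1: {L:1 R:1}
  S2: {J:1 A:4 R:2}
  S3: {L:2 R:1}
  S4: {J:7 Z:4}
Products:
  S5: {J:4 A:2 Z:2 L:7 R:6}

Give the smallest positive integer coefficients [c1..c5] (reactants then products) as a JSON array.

Coefficients: [6, 1, 4, 1, 2]

J: 6·0+1·1+4·0+1·7 = 8 | 2·4 = 8
A: 6·0+1·4+4·0+1·0 = 4 | 2·2 = 4
Z: 6·0+1·0+4·0+1·4 = 4 | 2·2 = 4
L: 6·1+1·0+4·2+1·0 = 14 | 2·7 = 14
R: 6·1+1·2+4·1+1·0 = 12 | 2·6 = 12
gcd(6,1,4,1,2) = 1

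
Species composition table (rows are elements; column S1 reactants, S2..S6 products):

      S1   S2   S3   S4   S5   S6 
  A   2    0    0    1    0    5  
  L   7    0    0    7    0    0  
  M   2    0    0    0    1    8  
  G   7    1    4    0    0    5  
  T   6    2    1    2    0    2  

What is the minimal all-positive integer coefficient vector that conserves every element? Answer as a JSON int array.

A: 5·2 = 10 | 6·0+6·0+5·1+2·0+1·5 = 10
L: 5·7 = 35 | 6·0+6·0+5·7+2·0+1·0 = 35
M: 5·2 = 10 | 6·0+6·0+5·0+2·1+1·8 = 10
G: 5·7 = 35 | 6·1+6·4+5·0+2·0+1·5 = 35
T: 5·6 = 30 | 6·2+6·1+5·2+2·0+1·2 = 30
gcd(5,6,6,5,2,1) = 1

Coefficients: [5, 6, 6, 5, 2, 1]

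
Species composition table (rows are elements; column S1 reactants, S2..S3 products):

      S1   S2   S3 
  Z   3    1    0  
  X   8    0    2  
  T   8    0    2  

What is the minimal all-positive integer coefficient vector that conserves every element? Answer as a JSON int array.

Z: 1·3 = 3 | 3·1+4·0 = 3
X: 1·8 = 8 | 3·0+4·2 = 8
T: 1·8 = 8 | 3·0+4·2 = 8
gcd(1,3,4) = 1

Coefficients: [1, 3, 4]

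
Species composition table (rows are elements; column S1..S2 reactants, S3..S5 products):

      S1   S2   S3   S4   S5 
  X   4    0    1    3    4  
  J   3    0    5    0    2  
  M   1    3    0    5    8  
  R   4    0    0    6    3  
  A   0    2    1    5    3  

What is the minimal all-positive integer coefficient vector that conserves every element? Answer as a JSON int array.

Coefficients: [3, 6, 1, 1, 2]

X: 3·4+6·0 = 12 | 1·1+1·3+2·4 = 12
J: 3·3+6·0 = 9 | 1·5+1·0+2·2 = 9
M: 3·1+6·3 = 21 | 1·0+1·5+2·8 = 21
R: 3·4+6·0 = 12 | 1·0+1·6+2·3 = 12
A: 3·0+6·2 = 12 | 1·1+1·5+2·3 = 12
gcd(3,6,1,1,2) = 1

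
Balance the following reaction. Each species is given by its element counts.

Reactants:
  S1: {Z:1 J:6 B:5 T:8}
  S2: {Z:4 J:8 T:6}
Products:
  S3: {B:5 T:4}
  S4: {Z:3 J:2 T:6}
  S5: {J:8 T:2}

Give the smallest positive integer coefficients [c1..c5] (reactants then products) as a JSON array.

Z: 5·1+1·4 = 9 | 5·0+3·3+4·0 = 9
J: 5·6+1·8 = 38 | 5·0+3·2+4·8 = 38
B: 5·5+1·0 = 25 | 5·5+3·0+4·0 = 25
T: 5·8+1·6 = 46 | 5·4+3·6+4·2 = 46
gcd(5,1,5,3,4) = 1

Coefficients: [5, 1, 5, 3, 4]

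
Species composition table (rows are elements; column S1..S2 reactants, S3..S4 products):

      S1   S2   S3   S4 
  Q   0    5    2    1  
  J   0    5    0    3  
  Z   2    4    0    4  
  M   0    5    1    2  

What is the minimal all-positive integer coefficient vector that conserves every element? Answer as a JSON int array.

Coefficients: [4, 3, 5, 5]

Q: 4·0+3·5 = 15 | 5·2+5·1 = 15
J: 4·0+3·5 = 15 | 5·0+5·3 = 15
Z: 4·2+3·4 = 20 | 5·0+5·4 = 20
M: 4·0+3·5 = 15 | 5·1+5·2 = 15
gcd(4,3,5,5) = 1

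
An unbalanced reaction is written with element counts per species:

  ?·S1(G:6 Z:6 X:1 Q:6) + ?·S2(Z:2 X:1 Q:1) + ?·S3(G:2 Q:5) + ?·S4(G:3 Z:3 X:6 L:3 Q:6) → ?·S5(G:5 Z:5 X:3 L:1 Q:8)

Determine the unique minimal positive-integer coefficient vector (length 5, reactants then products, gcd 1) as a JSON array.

Coefficients: [3, 3, 3, 2, 6]

G: 3·6+3·0+3·2+2·3 = 30 | 6·5 = 30
Z: 3·6+3·2+3·0+2·3 = 30 | 6·5 = 30
X: 3·1+3·1+3·0+2·6 = 18 | 6·3 = 18
L: 3·0+3·0+3·0+2·3 = 6 | 6·1 = 6
Q: 3·6+3·1+3·5+2·6 = 48 | 6·8 = 48
gcd(3,3,3,2,6) = 1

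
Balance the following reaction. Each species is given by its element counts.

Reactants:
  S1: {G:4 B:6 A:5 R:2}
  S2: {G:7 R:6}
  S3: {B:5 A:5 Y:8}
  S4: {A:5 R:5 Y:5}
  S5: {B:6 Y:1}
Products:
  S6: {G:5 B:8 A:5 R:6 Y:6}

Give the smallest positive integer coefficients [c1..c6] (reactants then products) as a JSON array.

Coefficients: [1, 3, 2, 2, 4, 5]

G: 1·4+3·7+2·0+2·0+4·0 = 25 | 5·5 = 25
B: 1·6+3·0+2·5+2·0+4·6 = 40 | 5·8 = 40
A: 1·5+3·0+2·5+2·5+4·0 = 25 | 5·5 = 25
R: 1·2+3·6+2·0+2·5+4·0 = 30 | 5·6 = 30
Y: 1·0+3·0+2·8+2·5+4·1 = 30 | 5·6 = 30
gcd(1,3,2,2,4,5) = 1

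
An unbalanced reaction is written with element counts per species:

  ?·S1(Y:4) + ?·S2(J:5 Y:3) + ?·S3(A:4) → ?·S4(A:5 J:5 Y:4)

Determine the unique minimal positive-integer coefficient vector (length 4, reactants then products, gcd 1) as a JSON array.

A: 1·0+4·0+5·4 = 20 | 4·5 = 20
J: 1·0+4·5+5·0 = 20 | 4·5 = 20
Y: 1·4+4·3+5·0 = 16 | 4·4 = 16
gcd(1,4,5,4) = 1

Coefficients: [1, 4, 5, 4]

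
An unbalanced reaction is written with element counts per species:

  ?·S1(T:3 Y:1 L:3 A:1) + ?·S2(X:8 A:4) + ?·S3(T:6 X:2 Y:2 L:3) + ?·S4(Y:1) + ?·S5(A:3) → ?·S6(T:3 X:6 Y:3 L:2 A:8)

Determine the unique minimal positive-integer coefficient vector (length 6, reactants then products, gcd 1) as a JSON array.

Coefficients: [1, 2, 1, 6, 5, 3]

T: 1·3+2·0+1·6+6·0+5·0 = 9 | 3·3 = 9
X: 1·0+2·8+1·2+6·0+5·0 = 18 | 3·6 = 18
Y: 1·1+2·0+1·2+6·1+5·0 = 9 | 3·3 = 9
L: 1·3+2·0+1·3+6·0+5·0 = 6 | 3·2 = 6
A: 1·1+2·4+1·0+6·0+5·3 = 24 | 3·8 = 24
gcd(1,2,1,6,5,3) = 1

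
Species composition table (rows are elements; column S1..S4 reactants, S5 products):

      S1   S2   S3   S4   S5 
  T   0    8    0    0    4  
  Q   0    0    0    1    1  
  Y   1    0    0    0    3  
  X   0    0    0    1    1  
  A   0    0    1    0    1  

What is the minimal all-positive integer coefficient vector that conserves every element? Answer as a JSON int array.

Coefficients: [6, 1, 2, 2, 2]

T: 6·0+1·8+2·0+2·0 = 8 | 2·4 = 8
Q: 6·0+1·0+2·0+2·1 = 2 | 2·1 = 2
Y: 6·1+1·0+2·0+2·0 = 6 | 2·3 = 6
X: 6·0+1·0+2·0+2·1 = 2 | 2·1 = 2
A: 6·0+1·0+2·1+2·0 = 2 | 2·1 = 2
gcd(6,1,2,2,2) = 1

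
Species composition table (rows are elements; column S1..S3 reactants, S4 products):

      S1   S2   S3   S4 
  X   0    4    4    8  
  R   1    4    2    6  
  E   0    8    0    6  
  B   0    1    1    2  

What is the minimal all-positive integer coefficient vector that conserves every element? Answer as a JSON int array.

Coefficients: [2, 3, 5, 4]

X: 2·0+3·4+5·4 = 32 | 4·8 = 32
R: 2·1+3·4+5·2 = 24 | 4·6 = 24
E: 2·0+3·8+5·0 = 24 | 4·6 = 24
B: 2·0+3·1+5·1 = 8 | 4·2 = 8
gcd(2,3,5,4) = 1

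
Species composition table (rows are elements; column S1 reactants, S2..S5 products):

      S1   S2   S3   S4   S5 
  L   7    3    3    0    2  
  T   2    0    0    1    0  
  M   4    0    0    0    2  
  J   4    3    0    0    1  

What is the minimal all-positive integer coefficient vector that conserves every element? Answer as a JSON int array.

L: 3·7 = 21 | 2·3+1·3+6·0+6·2 = 21
T: 3·2 = 6 | 2·0+1·0+6·1+6·0 = 6
M: 3·4 = 12 | 2·0+1·0+6·0+6·2 = 12
J: 3·4 = 12 | 2·3+1·0+6·0+6·1 = 12
gcd(3,2,1,6,6) = 1

Coefficients: [3, 2, 1, 6, 6]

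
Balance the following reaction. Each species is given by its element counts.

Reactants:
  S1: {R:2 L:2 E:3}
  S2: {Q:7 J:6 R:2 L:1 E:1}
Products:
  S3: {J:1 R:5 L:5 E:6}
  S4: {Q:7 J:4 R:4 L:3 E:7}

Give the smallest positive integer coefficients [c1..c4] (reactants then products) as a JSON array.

Q: 6·0+1·7 = 7 | 2·0+1·7 = 7
J: 6·0+1·6 = 6 | 2·1+1·4 = 6
R: 6·2+1·2 = 14 | 2·5+1·4 = 14
L: 6·2+1·1 = 13 | 2·5+1·3 = 13
E: 6·3+1·1 = 19 | 2·6+1·7 = 19
gcd(6,1,2,1) = 1

Coefficients: [6, 1, 2, 1]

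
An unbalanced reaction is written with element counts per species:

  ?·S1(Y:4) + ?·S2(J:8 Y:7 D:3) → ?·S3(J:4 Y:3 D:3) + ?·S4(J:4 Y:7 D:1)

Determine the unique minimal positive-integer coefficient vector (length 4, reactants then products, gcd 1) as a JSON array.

Coefficients: [5, 4, 2, 6]

J: 5·0+4·8 = 32 | 2·4+6·4 = 32
Y: 5·4+4·7 = 48 | 2·3+6·7 = 48
D: 5·0+4·3 = 12 | 2·3+6·1 = 12
gcd(5,4,2,6) = 1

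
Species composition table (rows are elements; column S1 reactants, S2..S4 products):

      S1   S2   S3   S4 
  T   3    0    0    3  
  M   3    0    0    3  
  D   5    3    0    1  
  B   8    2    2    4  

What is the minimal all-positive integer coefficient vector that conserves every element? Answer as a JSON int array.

T: 3·3 = 9 | 4·0+2·0+3·3 = 9
M: 3·3 = 9 | 4·0+2·0+3·3 = 9
D: 3·5 = 15 | 4·3+2·0+3·1 = 15
B: 3·8 = 24 | 4·2+2·2+3·4 = 24
gcd(3,4,2,3) = 1

Coefficients: [3, 4, 2, 3]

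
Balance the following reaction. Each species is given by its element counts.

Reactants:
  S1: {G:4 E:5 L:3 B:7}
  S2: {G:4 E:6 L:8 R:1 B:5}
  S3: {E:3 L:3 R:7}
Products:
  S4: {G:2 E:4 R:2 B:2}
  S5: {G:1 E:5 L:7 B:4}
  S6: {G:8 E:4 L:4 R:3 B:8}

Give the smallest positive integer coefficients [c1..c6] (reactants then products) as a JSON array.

G: 3·4+3·4+1·0 = 24 | 2·2+4·1+2·8 = 24
E: 3·5+3·6+1·3 = 36 | 2·4+4·5+2·4 = 36
L: 3·3+3·8+1·3 = 36 | 2·0+4·7+2·4 = 36
R: 3·0+3·1+1·7 = 10 | 2·2+4·0+2·3 = 10
B: 3·7+3·5+1·0 = 36 | 2·2+4·4+2·8 = 36
gcd(3,3,1,2,4,2) = 1

Coefficients: [3, 3, 1, 2, 4, 2]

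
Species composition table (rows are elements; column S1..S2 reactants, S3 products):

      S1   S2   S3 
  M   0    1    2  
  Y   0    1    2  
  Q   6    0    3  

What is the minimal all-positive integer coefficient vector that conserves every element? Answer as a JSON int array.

M: 1·0+4·1 = 4 | 2·2 = 4
Y: 1·0+4·1 = 4 | 2·2 = 4
Q: 1·6+4·0 = 6 | 2·3 = 6
gcd(1,4,2) = 1

Coefficients: [1, 4, 2]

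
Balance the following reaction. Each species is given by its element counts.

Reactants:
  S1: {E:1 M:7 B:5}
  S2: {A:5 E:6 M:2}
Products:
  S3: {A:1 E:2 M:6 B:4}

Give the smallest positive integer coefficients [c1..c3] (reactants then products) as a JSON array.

A: 4·0+1·5 = 5 | 5·1 = 5
E: 4·1+1·6 = 10 | 5·2 = 10
M: 4·7+1·2 = 30 | 5·6 = 30
B: 4·5+1·0 = 20 | 5·4 = 20
gcd(4,1,5) = 1

Coefficients: [4, 1, 5]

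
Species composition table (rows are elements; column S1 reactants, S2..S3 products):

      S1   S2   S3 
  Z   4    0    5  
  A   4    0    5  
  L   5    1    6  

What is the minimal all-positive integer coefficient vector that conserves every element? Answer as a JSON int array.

Coefficients: [5, 1, 4]

Z: 5·4 = 20 | 1·0+4·5 = 20
A: 5·4 = 20 | 1·0+4·5 = 20
L: 5·5 = 25 | 1·1+4·6 = 25
gcd(5,1,4) = 1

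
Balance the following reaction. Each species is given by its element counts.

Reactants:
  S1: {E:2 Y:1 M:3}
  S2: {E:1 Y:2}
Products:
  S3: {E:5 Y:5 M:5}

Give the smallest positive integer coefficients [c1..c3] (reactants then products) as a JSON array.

Coefficients: [5, 5, 3]

E: 5·2+5·1 = 15 | 3·5 = 15
Y: 5·1+5·2 = 15 | 3·5 = 15
M: 5·3+5·0 = 15 | 3·5 = 15
gcd(5,5,3) = 1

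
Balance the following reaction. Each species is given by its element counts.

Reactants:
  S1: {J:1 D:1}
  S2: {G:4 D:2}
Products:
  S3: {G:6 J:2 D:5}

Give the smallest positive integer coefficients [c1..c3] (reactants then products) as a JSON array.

G: 4·0+3·4 = 12 | 2·6 = 12
J: 4·1+3·0 = 4 | 2·2 = 4
D: 4·1+3·2 = 10 | 2·5 = 10
gcd(4,3,2) = 1

Coefficients: [4, 3, 2]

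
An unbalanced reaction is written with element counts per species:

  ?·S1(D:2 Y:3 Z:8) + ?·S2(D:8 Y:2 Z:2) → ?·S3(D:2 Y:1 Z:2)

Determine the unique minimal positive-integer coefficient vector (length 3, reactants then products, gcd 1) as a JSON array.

D: 1·2+1·8 = 10 | 5·2 = 10
Y: 1·3+1·2 = 5 | 5·1 = 5
Z: 1·8+1·2 = 10 | 5·2 = 10
gcd(1,1,5) = 1

Coefficients: [1, 1, 5]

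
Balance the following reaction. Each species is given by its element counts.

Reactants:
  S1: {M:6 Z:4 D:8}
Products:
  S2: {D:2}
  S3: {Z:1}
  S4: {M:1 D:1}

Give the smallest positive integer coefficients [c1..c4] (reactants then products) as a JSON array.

M: 1·6 = 6 | 1·0+4·0+6·1 = 6
Z: 1·4 = 4 | 1·0+4·1+6·0 = 4
D: 1·8 = 8 | 1·2+4·0+6·1 = 8
gcd(1,1,4,6) = 1

Coefficients: [1, 1, 4, 6]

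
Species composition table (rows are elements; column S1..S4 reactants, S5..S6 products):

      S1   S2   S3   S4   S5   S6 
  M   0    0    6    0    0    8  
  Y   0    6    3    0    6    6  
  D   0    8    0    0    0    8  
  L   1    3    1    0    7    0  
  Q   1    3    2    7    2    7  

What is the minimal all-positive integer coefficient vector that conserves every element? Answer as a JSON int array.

Coefficients: [1, 3, 4, 1, 2, 3]

M: 1·0+3·0+4·6+1·0 = 24 | 2·0+3·8 = 24
Y: 1·0+3·6+4·3+1·0 = 30 | 2·6+3·6 = 30
D: 1·0+3·8+4·0+1·0 = 24 | 2·0+3·8 = 24
L: 1·1+3·3+4·1+1·0 = 14 | 2·7+3·0 = 14
Q: 1·1+3·3+4·2+1·7 = 25 | 2·2+3·7 = 25
gcd(1,3,4,1,2,3) = 1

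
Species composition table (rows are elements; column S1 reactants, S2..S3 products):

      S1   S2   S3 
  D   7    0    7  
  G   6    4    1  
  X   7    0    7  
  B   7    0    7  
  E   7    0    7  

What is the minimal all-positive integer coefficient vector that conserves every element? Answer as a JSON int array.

Coefficients: [4, 5, 4]

D: 4·7 = 28 | 5·0+4·7 = 28
G: 4·6 = 24 | 5·4+4·1 = 24
X: 4·7 = 28 | 5·0+4·7 = 28
B: 4·7 = 28 | 5·0+4·7 = 28
E: 4·7 = 28 | 5·0+4·7 = 28
gcd(4,5,4) = 1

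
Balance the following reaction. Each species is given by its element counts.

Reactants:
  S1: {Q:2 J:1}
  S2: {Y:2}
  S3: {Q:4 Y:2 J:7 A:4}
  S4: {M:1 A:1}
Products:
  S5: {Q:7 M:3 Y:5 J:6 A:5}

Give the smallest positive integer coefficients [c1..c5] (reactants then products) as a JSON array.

Coefficients: [5, 4, 1, 6, 2]

Q: 5·2+4·0+1·4+6·0 = 14 | 2·7 = 14
M: 5·0+4·0+1·0+6·1 = 6 | 2·3 = 6
Y: 5·0+4·2+1·2+6·0 = 10 | 2·5 = 10
J: 5·1+4·0+1·7+6·0 = 12 | 2·6 = 12
A: 5·0+4·0+1·4+6·1 = 10 | 2·5 = 10
gcd(5,4,1,6,2) = 1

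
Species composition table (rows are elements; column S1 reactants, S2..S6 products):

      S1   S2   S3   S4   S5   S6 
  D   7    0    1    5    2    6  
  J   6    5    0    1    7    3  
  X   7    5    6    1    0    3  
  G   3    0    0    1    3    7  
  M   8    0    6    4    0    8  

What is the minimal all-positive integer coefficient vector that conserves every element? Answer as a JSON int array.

D: 5·7 = 35 | 3·0+2·1+5·5+1·2+1·6 = 35
J: 5·6 = 30 | 3·5+2·0+5·1+1·7+1·3 = 30
X: 5·7 = 35 | 3·5+2·6+5·1+1·0+1·3 = 35
G: 5·3 = 15 | 3·0+2·0+5·1+1·3+1·7 = 15
M: 5·8 = 40 | 3·0+2·6+5·4+1·0+1·8 = 40
gcd(5,3,2,5,1,1) = 1

Coefficients: [5, 3, 2, 5, 1, 1]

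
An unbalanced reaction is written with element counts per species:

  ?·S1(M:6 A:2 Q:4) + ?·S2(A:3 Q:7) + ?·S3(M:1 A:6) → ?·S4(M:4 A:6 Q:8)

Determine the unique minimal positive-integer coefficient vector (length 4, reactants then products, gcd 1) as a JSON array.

M: 3·6+4·0+2·1 = 20 | 5·4 = 20
A: 3·2+4·3+2·6 = 30 | 5·6 = 30
Q: 3·4+4·7+2·0 = 40 | 5·8 = 40
gcd(3,4,2,5) = 1

Coefficients: [3, 4, 2, 5]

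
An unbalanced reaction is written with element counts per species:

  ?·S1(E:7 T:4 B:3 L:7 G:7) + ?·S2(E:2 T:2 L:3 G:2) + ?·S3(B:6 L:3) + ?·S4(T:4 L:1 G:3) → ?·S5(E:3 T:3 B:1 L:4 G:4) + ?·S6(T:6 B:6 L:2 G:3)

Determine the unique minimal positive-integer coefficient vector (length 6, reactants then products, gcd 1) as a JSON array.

Coefficients: [2, 2, 1, 3, 6, 1]

E: 2·7+2·2+1·0+3·0 = 18 | 6·3+1·0 = 18
T: 2·4+2·2+1·0+3·4 = 24 | 6·3+1·6 = 24
B: 2·3+2·0+1·6+3·0 = 12 | 6·1+1·6 = 12
L: 2·7+2·3+1·3+3·1 = 26 | 6·4+1·2 = 26
G: 2·7+2·2+1·0+3·3 = 27 | 6·4+1·3 = 27
gcd(2,2,1,3,6,1) = 1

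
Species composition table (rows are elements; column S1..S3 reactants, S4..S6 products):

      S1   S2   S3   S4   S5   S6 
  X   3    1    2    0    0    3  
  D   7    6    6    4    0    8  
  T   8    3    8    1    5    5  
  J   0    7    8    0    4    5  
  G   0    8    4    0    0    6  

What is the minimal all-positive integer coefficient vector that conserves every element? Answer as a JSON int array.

X: 2·3+2·1+5·2 = 18 | 2·0+6·0+6·3 = 18
D: 2·7+2·6+5·6 = 56 | 2·4+6·0+6·8 = 56
T: 2·8+2·3+5·8 = 62 | 2·1+6·5+6·5 = 62
J: 2·0+2·7+5·8 = 54 | 2·0+6·4+6·5 = 54
G: 2·0+2·8+5·4 = 36 | 2·0+6·0+6·6 = 36
gcd(2,2,5,2,6,6) = 1

Coefficients: [2, 2, 5, 2, 6, 6]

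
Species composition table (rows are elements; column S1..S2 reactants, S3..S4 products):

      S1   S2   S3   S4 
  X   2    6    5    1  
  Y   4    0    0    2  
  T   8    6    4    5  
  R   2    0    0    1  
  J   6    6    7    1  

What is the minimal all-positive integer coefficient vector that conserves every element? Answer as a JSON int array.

Coefficients: [3, 5, 6, 6]

X: 3·2+5·6 = 36 | 6·5+6·1 = 36
Y: 3·4+5·0 = 12 | 6·0+6·2 = 12
T: 3·8+5·6 = 54 | 6·4+6·5 = 54
R: 3·2+5·0 = 6 | 6·0+6·1 = 6
J: 3·6+5·6 = 48 | 6·7+6·1 = 48
gcd(3,5,6,6) = 1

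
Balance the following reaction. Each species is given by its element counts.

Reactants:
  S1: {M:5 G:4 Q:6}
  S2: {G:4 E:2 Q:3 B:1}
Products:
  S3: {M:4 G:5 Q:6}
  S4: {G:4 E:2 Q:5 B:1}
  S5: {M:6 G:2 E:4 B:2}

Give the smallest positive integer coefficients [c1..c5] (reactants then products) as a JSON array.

Coefficients: [6, 5, 6, 3, 1]

M: 6·5+5·0 = 30 | 6·4+3·0+1·6 = 30
G: 6·4+5·4 = 44 | 6·5+3·4+1·2 = 44
E: 6·0+5·2 = 10 | 6·0+3·2+1·4 = 10
Q: 6·6+5·3 = 51 | 6·6+3·5+1·0 = 51
B: 6·0+5·1 = 5 | 6·0+3·1+1·2 = 5
gcd(6,5,6,3,1) = 1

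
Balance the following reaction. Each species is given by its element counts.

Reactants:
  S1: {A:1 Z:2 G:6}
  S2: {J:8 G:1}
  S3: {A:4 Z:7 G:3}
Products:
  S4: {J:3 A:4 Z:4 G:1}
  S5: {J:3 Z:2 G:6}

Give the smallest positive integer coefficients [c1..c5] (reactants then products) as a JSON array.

J: 4·0+3·8+2·0 = 24 | 3·3+5·3 = 24
A: 4·1+3·0+2·4 = 12 | 3·4+5·0 = 12
Z: 4·2+3·0+2·7 = 22 | 3·4+5·2 = 22
G: 4·6+3·1+2·3 = 33 | 3·1+5·6 = 33
gcd(4,3,2,3,5) = 1

Coefficients: [4, 3, 2, 3, 5]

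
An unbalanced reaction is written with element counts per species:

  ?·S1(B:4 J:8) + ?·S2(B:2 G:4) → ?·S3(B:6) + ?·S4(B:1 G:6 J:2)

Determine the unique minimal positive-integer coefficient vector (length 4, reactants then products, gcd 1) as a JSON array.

B: 1·4+6·2 = 16 | 2·6+4·1 = 16
G: 1·0+6·4 = 24 | 2·0+4·6 = 24
J: 1·8+6·0 = 8 | 2·0+4·2 = 8
gcd(1,6,2,4) = 1

Coefficients: [1, 6, 2, 4]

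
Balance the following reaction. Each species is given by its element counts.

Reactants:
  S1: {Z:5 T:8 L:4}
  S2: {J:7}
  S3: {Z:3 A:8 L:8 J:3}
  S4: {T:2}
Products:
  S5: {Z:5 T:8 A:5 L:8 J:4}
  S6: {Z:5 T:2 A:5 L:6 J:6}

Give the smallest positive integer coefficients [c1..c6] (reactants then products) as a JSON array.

Z: 5·5+3·0+5·3+6·0 = 40 | 6·5+2·5 = 40
T: 5·8+3·0+5·0+6·2 = 52 | 6·8+2·2 = 52
A: 5·0+3·0+5·8+6·0 = 40 | 6·5+2·5 = 40
L: 5·4+3·0+5·8+6·0 = 60 | 6·8+2·6 = 60
J: 5·0+3·7+5·3+6·0 = 36 | 6·4+2·6 = 36
gcd(5,3,5,6,6,2) = 1

Coefficients: [5, 3, 5, 6, 6, 2]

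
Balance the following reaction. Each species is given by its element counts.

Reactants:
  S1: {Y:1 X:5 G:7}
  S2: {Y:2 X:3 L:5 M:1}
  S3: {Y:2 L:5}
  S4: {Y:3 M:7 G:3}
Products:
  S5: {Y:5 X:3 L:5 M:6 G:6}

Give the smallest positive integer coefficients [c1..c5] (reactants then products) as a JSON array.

Coefficients: [3, 1, 5, 5, 6]

Y: 3·1+1·2+5·2+5·3 = 30 | 6·5 = 30
X: 3·5+1·3+5·0+5·0 = 18 | 6·3 = 18
L: 3·0+1·5+5·5+5·0 = 30 | 6·5 = 30
M: 3·0+1·1+5·0+5·7 = 36 | 6·6 = 36
G: 3·7+1·0+5·0+5·3 = 36 | 6·6 = 36
gcd(3,1,5,5,6) = 1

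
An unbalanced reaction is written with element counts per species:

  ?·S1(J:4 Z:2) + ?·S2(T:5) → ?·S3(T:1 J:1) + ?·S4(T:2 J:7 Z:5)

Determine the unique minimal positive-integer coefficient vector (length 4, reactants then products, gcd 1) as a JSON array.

Coefficients: [5, 2, 6, 2]

T: 5·0+2·5 = 10 | 6·1+2·2 = 10
J: 5·4+2·0 = 20 | 6·1+2·7 = 20
Z: 5·2+2·0 = 10 | 6·0+2·5 = 10
gcd(5,2,6,2) = 1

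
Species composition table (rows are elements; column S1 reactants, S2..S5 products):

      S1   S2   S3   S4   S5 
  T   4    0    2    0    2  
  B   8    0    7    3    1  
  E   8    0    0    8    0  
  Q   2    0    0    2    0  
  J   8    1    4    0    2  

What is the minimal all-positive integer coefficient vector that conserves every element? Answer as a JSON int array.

Coefficients: [2, 6, 1, 2, 3]

T: 2·4 = 8 | 6·0+1·2+2·0+3·2 = 8
B: 2·8 = 16 | 6·0+1·7+2·3+3·1 = 16
E: 2·8 = 16 | 6·0+1·0+2·8+3·0 = 16
Q: 2·2 = 4 | 6·0+1·0+2·2+3·0 = 4
J: 2·8 = 16 | 6·1+1·4+2·0+3·2 = 16
gcd(2,6,1,2,3) = 1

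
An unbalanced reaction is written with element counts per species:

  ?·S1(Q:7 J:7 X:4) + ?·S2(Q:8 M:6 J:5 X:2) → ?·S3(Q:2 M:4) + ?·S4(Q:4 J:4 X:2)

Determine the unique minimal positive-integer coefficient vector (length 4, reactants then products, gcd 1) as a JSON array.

Coefficients: [2, 2, 3, 6]

Q: 2·7+2·8 = 30 | 3·2+6·4 = 30
M: 2·0+2·6 = 12 | 3·4+6·0 = 12
J: 2·7+2·5 = 24 | 3·0+6·4 = 24
X: 2·4+2·2 = 12 | 3·0+6·2 = 12
gcd(2,2,3,6) = 1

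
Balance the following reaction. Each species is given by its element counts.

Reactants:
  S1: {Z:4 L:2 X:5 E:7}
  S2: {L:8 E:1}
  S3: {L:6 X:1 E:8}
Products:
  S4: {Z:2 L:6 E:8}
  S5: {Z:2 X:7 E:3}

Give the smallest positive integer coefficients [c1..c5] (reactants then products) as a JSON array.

Coefficients: [5, 1, 3, 6, 4]

Z: 5·4+1·0+3·0 = 20 | 6·2+4·2 = 20
L: 5·2+1·8+3·6 = 36 | 6·6+4·0 = 36
X: 5·5+1·0+3·1 = 28 | 6·0+4·7 = 28
E: 5·7+1·1+3·8 = 60 | 6·8+4·3 = 60
gcd(5,1,3,6,4) = 1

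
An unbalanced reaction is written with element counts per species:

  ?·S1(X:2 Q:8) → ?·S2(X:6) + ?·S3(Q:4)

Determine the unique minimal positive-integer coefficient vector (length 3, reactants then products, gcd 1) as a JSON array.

X: 3·2 = 6 | 1·6+6·0 = 6
Q: 3·8 = 24 | 1·0+6·4 = 24
gcd(3,1,6) = 1

Coefficients: [3, 1, 6]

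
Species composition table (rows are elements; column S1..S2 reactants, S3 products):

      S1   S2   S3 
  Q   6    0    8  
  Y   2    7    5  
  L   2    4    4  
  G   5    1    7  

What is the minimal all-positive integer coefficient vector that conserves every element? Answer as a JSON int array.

Q: 4·6+1·0 = 24 | 3·8 = 24
Y: 4·2+1·7 = 15 | 3·5 = 15
L: 4·2+1·4 = 12 | 3·4 = 12
G: 4·5+1·1 = 21 | 3·7 = 21
gcd(4,1,3) = 1

Coefficients: [4, 1, 3]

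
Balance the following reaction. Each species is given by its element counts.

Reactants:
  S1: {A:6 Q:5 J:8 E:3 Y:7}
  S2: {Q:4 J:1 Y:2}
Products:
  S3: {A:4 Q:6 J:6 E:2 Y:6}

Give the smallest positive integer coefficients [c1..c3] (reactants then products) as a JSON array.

Coefficients: [2, 2, 3]

A: 2·6+2·0 = 12 | 3·4 = 12
Q: 2·5+2·4 = 18 | 3·6 = 18
J: 2·8+2·1 = 18 | 3·6 = 18
E: 2·3+2·0 = 6 | 3·2 = 6
Y: 2·7+2·2 = 18 | 3·6 = 18
gcd(2,2,3) = 1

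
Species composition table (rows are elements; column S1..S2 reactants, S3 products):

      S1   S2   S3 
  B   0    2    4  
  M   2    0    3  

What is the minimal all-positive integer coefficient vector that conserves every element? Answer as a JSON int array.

Coefficients: [3, 4, 2]

B: 3·0+4·2 = 8 | 2·4 = 8
M: 3·2+4·0 = 6 | 2·3 = 6
gcd(3,4,2) = 1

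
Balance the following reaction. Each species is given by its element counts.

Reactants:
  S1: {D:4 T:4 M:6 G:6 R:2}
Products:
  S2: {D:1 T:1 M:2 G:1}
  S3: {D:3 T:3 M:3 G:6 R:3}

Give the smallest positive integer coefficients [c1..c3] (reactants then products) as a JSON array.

Coefficients: [3, 6, 2]

D: 3·4 = 12 | 6·1+2·3 = 12
T: 3·4 = 12 | 6·1+2·3 = 12
M: 3·6 = 18 | 6·2+2·3 = 18
G: 3·6 = 18 | 6·1+2·6 = 18
R: 3·2 = 6 | 6·0+2·3 = 6
gcd(3,6,2) = 1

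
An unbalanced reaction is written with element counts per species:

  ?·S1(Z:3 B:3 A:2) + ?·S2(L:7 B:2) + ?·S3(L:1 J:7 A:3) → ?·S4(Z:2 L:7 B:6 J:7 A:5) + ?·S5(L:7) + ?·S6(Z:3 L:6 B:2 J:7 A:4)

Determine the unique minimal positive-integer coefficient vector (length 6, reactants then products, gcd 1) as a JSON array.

Coefficients: [4, 5, 5, 3, 1, 2]

Z: 4·3+5·0+5·0 = 12 | 3·2+1·0+2·3 = 12
L: 4·0+5·7+5·1 = 40 | 3·7+1·7+2·6 = 40
B: 4·3+5·2+5·0 = 22 | 3·6+1·0+2·2 = 22
J: 4·0+5·0+5·7 = 35 | 3·7+1·0+2·7 = 35
A: 4·2+5·0+5·3 = 23 | 3·5+1·0+2·4 = 23
gcd(4,5,5,3,1,2) = 1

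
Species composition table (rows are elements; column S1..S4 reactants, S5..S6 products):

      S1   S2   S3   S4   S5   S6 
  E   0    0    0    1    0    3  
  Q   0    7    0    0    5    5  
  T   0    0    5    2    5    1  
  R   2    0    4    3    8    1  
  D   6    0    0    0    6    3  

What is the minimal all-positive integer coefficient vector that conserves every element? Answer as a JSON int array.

Coefficients: [6, 5, 3, 6, 5, 2]

E: 6·0+5·0+3·0+6·1 = 6 | 5·0+2·3 = 6
Q: 6·0+5·7+3·0+6·0 = 35 | 5·5+2·5 = 35
T: 6·0+5·0+3·5+6·2 = 27 | 5·5+2·1 = 27
R: 6·2+5·0+3·4+6·3 = 42 | 5·8+2·1 = 42
D: 6·6+5·0+3·0+6·0 = 36 | 5·6+2·3 = 36
gcd(6,5,3,6,5,2) = 1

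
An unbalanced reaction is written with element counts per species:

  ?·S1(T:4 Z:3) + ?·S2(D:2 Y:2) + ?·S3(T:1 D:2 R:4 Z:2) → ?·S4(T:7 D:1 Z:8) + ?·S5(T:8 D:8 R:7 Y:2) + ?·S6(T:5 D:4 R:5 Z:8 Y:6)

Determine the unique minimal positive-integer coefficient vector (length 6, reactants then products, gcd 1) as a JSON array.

Coefficients: [6, 4, 3, 2, 1, 1]

T: 6·4+4·0+3·1 = 27 | 2·7+1·8+1·5 = 27
D: 6·0+4·2+3·2 = 14 | 2·1+1·8+1·4 = 14
R: 6·0+4·0+3·4 = 12 | 2·0+1·7+1·5 = 12
Z: 6·3+4·0+3·2 = 24 | 2·8+1·0+1·8 = 24
Y: 6·0+4·2+3·0 = 8 | 2·0+1·2+1·6 = 8
gcd(6,4,3,2,1,1) = 1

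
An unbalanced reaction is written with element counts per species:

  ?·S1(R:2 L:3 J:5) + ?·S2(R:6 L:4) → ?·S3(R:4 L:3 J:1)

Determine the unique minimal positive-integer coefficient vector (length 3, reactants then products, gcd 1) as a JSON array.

Coefficients: [1, 3, 5]

R: 1·2+3·6 = 20 | 5·4 = 20
L: 1·3+3·4 = 15 | 5·3 = 15
J: 1·5+3·0 = 5 | 5·1 = 5
gcd(1,3,5) = 1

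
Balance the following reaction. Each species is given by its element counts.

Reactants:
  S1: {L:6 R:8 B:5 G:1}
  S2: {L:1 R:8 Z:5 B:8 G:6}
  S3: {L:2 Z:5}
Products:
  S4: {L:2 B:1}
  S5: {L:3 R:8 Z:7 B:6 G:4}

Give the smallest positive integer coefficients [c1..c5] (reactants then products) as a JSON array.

L: 2·6+3·1+4·2 = 23 | 4·2+5·3 = 23
R: 2·8+3·8+4·0 = 40 | 4·0+5·8 = 40
Z: 2·0+3·5+4·5 = 35 | 4·0+5·7 = 35
B: 2·5+3·8+4·0 = 34 | 4·1+5·6 = 34
G: 2·1+3·6+4·0 = 20 | 4·0+5·4 = 20
gcd(2,3,4,4,5) = 1

Coefficients: [2, 3, 4, 4, 5]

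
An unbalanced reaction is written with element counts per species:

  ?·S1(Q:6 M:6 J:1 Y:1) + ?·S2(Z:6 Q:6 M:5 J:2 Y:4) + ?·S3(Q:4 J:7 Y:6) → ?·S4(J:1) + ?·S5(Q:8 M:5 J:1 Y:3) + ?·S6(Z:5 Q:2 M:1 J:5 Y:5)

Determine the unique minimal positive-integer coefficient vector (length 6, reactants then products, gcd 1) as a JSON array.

Z: 1·0+5·6+4·0 = 30 | 4·0+5·0+6·5 = 30
Q: 1·6+5·6+4·4 = 52 | 4·0+5·8+6·2 = 52
M: 1·6+5·5+4·0 = 31 | 4·0+5·5+6·1 = 31
J: 1·1+5·2+4·7 = 39 | 4·1+5·1+6·5 = 39
Y: 1·1+5·4+4·6 = 45 | 4·0+5·3+6·5 = 45
gcd(1,5,4,4,5,6) = 1

Coefficients: [1, 5, 4, 4, 5, 6]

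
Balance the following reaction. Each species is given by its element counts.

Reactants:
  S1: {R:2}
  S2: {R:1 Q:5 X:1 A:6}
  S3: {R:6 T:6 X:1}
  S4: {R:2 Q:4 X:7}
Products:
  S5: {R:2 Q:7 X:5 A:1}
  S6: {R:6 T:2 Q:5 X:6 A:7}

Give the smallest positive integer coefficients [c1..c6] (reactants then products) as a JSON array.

R: 3·2+4·1+1·6+4·2 = 24 | 3·2+3·6 = 24
T: 3·0+4·0+1·6+4·0 = 6 | 3·0+3·2 = 6
Q: 3·0+4·5+1·0+4·4 = 36 | 3·7+3·5 = 36
X: 3·0+4·1+1·1+4·7 = 33 | 3·5+3·6 = 33
A: 3·0+4·6+1·0+4·0 = 24 | 3·1+3·7 = 24
gcd(3,4,1,4,3,3) = 1

Coefficients: [3, 4, 1, 4, 3, 3]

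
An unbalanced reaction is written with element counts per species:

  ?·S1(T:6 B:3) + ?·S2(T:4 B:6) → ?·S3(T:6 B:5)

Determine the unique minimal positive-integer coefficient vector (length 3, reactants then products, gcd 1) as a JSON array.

Coefficients: [4, 3, 6]

T: 4·6+3·4 = 36 | 6·6 = 36
B: 4·3+3·6 = 30 | 6·5 = 30
gcd(4,3,6) = 1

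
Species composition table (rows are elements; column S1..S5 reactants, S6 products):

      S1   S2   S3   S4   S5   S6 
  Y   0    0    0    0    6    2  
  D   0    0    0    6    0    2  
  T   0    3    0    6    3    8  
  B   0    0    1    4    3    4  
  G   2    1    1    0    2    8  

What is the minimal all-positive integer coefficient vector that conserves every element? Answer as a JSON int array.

Coefficients: [6, 5, 5, 1, 1, 3]

Y: 6·0+5·0+5·0+1·0+1·6 = 6 | 3·2 = 6
D: 6·0+5·0+5·0+1·6+1·0 = 6 | 3·2 = 6
T: 6·0+5·3+5·0+1·6+1·3 = 24 | 3·8 = 24
B: 6·0+5·0+5·1+1·4+1·3 = 12 | 3·4 = 12
G: 6·2+5·1+5·1+1·0+1·2 = 24 | 3·8 = 24
gcd(6,5,5,1,1,3) = 1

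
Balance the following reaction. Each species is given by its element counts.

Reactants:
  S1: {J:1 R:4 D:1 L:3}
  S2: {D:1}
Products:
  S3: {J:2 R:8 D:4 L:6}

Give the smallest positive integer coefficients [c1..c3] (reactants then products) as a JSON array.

Coefficients: [2, 2, 1]

J: 2·1+2·0 = 2 | 1·2 = 2
R: 2·4+2·0 = 8 | 1·8 = 8
D: 2·1+2·1 = 4 | 1·4 = 4
L: 2·3+2·0 = 6 | 1·6 = 6
gcd(2,2,1) = 1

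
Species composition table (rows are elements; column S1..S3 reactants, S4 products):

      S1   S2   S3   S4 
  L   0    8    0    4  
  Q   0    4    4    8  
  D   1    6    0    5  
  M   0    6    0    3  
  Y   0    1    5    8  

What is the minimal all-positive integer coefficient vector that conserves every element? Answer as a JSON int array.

Coefficients: [4, 1, 3, 2]

L: 4·0+1·8+3·0 = 8 | 2·4 = 8
Q: 4·0+1·4+3·4 = 16 | 2·8 = 16
D: 4·1+1·6+3·0 = 10 | 2·5 = 10
M: 4·0+1·6+3·0 = 6 | 2·3 = 6
Y: 4·0+1·1+3·5 = 16 | 2·8 = 16
gcd(4,1,3,2) = 1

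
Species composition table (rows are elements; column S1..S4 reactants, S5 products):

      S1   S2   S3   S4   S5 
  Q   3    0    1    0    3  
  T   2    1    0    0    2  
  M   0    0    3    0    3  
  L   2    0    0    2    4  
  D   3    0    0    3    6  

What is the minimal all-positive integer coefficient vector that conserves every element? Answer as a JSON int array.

Q: 2·3+2·0+3·1+4·0 = 9 | 3·3 = 9
T: 2·2+2·1+3·0+4·0 = 6 | 3·2 = 6
M: 2·0+2·0+3·3+4·0 = 9 | 3·3 = 9
L: 2·2+2·0+3·0+4·2 = 12 | 3·4 = 12
D: 2·3+2·0+3·0+4·3 = 18 | 3·6 = 18
gcd(2,2,3,4,3) = 1

Coefficients: [2, 2, 3, 4, 3]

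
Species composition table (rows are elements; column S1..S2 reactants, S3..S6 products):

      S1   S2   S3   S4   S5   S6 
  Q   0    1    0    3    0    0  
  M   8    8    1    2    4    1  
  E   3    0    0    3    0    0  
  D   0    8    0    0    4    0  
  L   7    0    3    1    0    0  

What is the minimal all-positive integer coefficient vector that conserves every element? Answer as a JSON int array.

Q: 1·0+3·1 = 3 | 2·0+1·3+6·0+4·0 = 3
M: 1·8+3·8 = 32 | 2·1+1·2+6·4+4·1 = 32
E: 1·3+3·0 = 3 | 2·0+1·3+6·0+4·0 = 3
D: 1·0+3·8 = 24 | 2·0+1·0+6·4+4·0 = 24
L: 1·7+3·0 = 7 | 2·3+1·1+6·0+4·0 = 7
gcd(1,3,2,1,6,4) = 1

Coefficients: [1, 3, 2, 1, 6, 4]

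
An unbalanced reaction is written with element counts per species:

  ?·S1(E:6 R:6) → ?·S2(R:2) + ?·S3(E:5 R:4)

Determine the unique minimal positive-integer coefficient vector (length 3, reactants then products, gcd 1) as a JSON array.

E: 5·6 = 30 | 3·0+6·5 = 30
R: 5·6 = 30 | 3·2+6·4 = 30
gcd(5,3,6) = 1

Coefficients: [5, 3, 6]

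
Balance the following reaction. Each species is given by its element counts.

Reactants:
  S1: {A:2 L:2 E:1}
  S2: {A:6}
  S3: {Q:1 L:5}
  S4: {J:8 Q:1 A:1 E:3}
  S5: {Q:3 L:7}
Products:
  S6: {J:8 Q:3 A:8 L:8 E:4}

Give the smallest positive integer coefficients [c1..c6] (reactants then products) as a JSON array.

J: 6·0+5·0+3·0+6·8+3·0 = 48 | 6·8 = 48
Q: 6·0+5·0+3·1+6·1+3·3 = 18 | 6·3 = 18
A: 6·2+5·6+3·0+6·1+3·0 = 48 | 6·8 = 48
L: 6·2+5·0+3·5+6·0+3·7 = 48 | 6·8 = 48
E: 6·1+5·0+3·0+6·3+3·0 = 24 | 6·4 = 24
gcd(6,5,3,6,3,6) = 1

Coefficients: [6, 5, 3, 6, 3, 6]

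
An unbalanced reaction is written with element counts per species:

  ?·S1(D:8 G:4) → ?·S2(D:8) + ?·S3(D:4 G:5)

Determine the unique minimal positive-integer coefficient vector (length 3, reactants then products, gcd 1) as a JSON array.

D: 5·8 = 40 | 3·8+4·4 = 40
G: 5·4 = 20 | 3·0+4·5 = 20
gcd(5,3,4) = 1

Coefficients: [5, 3, 4]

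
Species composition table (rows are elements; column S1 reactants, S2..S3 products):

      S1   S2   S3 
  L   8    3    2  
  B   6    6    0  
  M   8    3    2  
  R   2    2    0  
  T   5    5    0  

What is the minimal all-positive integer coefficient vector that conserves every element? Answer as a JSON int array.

Coefficients: [2, 2, 5]

L: 2·8 = 16 | 2·3+5·2 = 16
B: 2·6 = 12 | 2·6+5·0 = 12
M: 2·8 = 16 | 2·3+5·2 = 16
R: 2·2 = 4 | 2·2+5·0 = 4
T: 2·5 = 10 | 2·5+5·0 = 10
gcd(2,2,5) = 1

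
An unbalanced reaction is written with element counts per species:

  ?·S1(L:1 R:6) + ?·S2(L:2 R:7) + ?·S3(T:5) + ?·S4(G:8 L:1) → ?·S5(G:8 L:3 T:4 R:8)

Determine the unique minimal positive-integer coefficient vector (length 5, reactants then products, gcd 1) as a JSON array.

G: 2·0+4·0+4·0+5·8 = 40 | 5·8 = 40
L: 2·1+4·2+4·0+5·1 = 15 | 5·3 = 15
T: 2·0+4·0+4·5+5·0 = 20 | 5·4 = 20
R: 2·6+4·7+4·0+5·0 = 40 | 5·8 = 40
gcd(2,4,4,5,5) = 1

Coefficients: [2, 4, 4, 5, 5]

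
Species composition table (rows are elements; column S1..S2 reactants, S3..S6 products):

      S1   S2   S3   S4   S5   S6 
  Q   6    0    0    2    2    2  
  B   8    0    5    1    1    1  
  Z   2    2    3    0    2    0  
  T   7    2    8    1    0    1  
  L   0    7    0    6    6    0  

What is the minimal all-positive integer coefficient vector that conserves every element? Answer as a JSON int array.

Coefficients: [4, 6, 4, 3, 4, 5]

Q: 4·6+6·0 = 24 | 4·0+3·2+4·2+5·2 = 24
B: 4·8+6·0 = 32 | 4·5+3·1+4·1+5·1 = 32
Z: 4·2+6·2 = 20 | 4·3+3·0+4·2+5·0 = 20
T: 4·7+6·2 = 40 | 4·8+3·1+4·0+5·1 = 40
L: 4·0+6·7 = 42 | 4·0+3·6+4·6+5·0 = 42
gcd(4,6,4,3,4,5) = 1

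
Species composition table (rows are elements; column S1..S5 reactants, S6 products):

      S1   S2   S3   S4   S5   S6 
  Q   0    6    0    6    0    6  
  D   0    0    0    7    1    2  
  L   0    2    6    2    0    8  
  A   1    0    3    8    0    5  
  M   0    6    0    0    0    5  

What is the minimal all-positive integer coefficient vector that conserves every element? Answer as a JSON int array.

Q: 4·0+5·6+6·0+1·6+5·0 = 36 | 6·6 = 36
D: 4·0+5·0+6·0+1·7+5·1 = 12 | 6·2 = 12
L: 4·0+5·2+6·6+1·2+5·0 = 48 | 6·8 = 48
A: 4·1+5·0+6·3+1·8+5·0 = 30 | 6·5 = 30
M: 4·0+5·6+6·0+1·0+5·0 = 30 | 6·5 = 30
gcd(4,5,6,1,5,6) = 1

Coefficients: [4, 5, 6, 1, 5, 6]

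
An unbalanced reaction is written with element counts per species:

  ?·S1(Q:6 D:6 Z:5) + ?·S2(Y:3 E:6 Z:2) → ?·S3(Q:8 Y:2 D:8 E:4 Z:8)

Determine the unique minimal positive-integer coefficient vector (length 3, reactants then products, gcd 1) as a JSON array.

Q: 4·6+2·0 = 24 | 3·8 = 24
Y: 4·0+2·3 = 6 | 3·2 = 6
D: 4·6+2·0 = 24 | 3·8 = 24
E: 4·0+2·6 = 12 | 3·4 = 12
Z: 4·5+2·2 = 24 | 3·8 = 24
gcd(4,2,3) = 1

Coefficients: [4, 2, 3]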